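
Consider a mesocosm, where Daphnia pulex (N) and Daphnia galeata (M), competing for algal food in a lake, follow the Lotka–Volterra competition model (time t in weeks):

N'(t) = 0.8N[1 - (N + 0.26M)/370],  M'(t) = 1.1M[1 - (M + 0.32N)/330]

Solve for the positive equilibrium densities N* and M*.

Setting both brackets to zero gives the nullclines N + 0.26M = 370 and 0.32N + M = 330.
Substituting M = 330 - 0.32N into the first: N(1 - 0.26·0.32) = 370 - 0.26·330.
So N* = 284/0.917 = 310, and then M* = 330 - 0.32·310 = 231.

N* ≈ 310, M* ≈ 231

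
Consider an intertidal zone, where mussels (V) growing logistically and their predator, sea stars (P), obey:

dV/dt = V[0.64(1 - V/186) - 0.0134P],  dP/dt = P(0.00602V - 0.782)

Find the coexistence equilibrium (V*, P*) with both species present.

V* ≈ 130, P* ≈ 14.4

From dP/dt = 0 with P > 0: 0.00602V* = 0.782, so V* = 130.
Substitute into dV/dt = 0: 0.64(1 - 130/186) = 0.0134P*.
The bracket is 0.302, giving P* = 0.193/0.0134 = 14.4.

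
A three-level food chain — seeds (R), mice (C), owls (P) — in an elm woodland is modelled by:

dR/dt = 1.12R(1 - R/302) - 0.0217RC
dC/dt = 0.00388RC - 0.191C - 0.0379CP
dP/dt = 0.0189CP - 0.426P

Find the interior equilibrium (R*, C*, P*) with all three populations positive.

R* ≈ 170, C* ≈ 22.5, P* ≈ 12.4

From dP/dt = 0: 0.0189C* = 0.426, so C* = 22.5.
From dR/dt = 0: 1.12(1 - R*/302) = 0.0217·22.5, giving R* = 302·(1 - 0.437) = 170.
From dC/dt = 0: 0.00388·170 - 0.191 = 0.0379P*, so P* = 0.469/0.0379 = 12.4.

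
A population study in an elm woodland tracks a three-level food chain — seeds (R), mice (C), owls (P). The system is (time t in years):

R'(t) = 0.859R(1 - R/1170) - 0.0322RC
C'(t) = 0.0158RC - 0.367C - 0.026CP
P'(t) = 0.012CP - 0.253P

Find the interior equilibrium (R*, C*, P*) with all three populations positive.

From dP/dt = 0: 0.012C* = 0.253, so C* = 21.1.
From dR/dt = 0: 0.859(1 - R*/1170) = 0.0322·21.1, giving R* = 1170·(1 - 0.79) = 245.
From dC/dt = 0: 0.0158·245 - 0.367 = 0.026P*, so P* = 3.51/0.026 = 135.

R* ≈ 245, C* ≈ 21.1, P* ≈ 135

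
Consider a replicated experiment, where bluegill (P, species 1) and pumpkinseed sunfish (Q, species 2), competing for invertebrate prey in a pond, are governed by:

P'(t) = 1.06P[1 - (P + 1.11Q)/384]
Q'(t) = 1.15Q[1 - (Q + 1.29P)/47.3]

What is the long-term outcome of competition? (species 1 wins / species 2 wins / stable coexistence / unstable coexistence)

species 1 excludes species 2

Compare the nullcline intercepts: K1/α12 = 384/1.11 = 346 > K2 = 47.3; K2/α21 = 47.3/1.29 = 36.7 < K1 = 384.
Since the inequalities point opposite ways, species 1 can invade but species 2 cannot.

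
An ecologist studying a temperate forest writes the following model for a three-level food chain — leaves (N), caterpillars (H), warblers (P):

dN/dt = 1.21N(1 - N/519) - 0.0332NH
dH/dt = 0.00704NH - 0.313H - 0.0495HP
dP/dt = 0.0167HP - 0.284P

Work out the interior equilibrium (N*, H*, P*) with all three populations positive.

From dP/dt = 0: 0.0167H* = 0.284, so H* = 17.
From dN/dt = 0: 1.21(1 - N*/519) = 0.0332·17, giving N* = 519·(1 - 0.467) = 277.
From dH/dt = 0: 0.00704·277 - 0.313 = 0.0495P*, so P* = 1.64/0.0495 = 33.

N* ≈ 277, H* ≈ 17, P* ≈ 33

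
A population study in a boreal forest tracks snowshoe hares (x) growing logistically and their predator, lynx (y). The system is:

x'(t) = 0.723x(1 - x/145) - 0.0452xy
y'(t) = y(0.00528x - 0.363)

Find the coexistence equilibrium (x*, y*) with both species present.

x* ≈ 68.8, y* ≈ 8.41

From dy/dt = 0 with y > 0: 0.00528x* = 0.363, so x* = 68.8.
Substitute into dx/dt = 0: 0.723(1 - 68.8/145) = 0.0452y*.
The bracket is 0.526, giving y* = 0.38/0.0452 = 8.41.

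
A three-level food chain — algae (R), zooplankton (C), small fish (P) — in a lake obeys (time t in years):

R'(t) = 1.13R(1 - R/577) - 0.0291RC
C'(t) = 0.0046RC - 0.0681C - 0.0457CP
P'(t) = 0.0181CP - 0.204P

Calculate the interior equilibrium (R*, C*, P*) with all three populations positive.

R* ≈ 410, C* ≈ 11.3, P* ≈ 39.7

From dP/dt = 0: 0.0181C* = 0.204, so C* = 11.3.
From dR/dt = 0: 1.13(1 - R*/577) = 0.0291·11.3, giving R* = 577·(1 - 0.29) = 410.
From dC/dt = 0: 0.0046·410 - 0.0681 = 0.0457P*, so P* = 1.82/0.0457 = 39.7.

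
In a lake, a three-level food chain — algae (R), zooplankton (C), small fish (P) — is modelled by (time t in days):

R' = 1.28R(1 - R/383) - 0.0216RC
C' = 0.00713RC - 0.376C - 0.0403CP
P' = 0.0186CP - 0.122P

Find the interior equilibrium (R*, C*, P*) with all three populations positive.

R* ≈ 341, C* ≈ 6.56, P* ≈ 50.9

From dP/dt = 0: 0.0186C* = 0.122, so C* = 6.56.
From dR/dt = 0: 1.28(1 - R*/383) = 0.0216·6.56, giving R* = 383·(1 - 0.111) = 341.
From dC/dt = 0: 0.00713·341 - 0.376 = 0.0403P*, so P* = 2.05/0.0403 = 50.9.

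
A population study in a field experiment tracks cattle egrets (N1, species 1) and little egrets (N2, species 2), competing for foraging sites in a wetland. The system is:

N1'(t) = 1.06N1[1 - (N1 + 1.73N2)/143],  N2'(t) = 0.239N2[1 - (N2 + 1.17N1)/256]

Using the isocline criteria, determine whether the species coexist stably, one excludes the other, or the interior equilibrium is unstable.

Compare the nullcline intercepts: K1/α12 = 143/1.73 = 82.7 < K2 = 256; K2/α21 = 256/1.17 = 219 > K1 = 143.
Since the inequalities point opposite ways, species 2 can invade but species 1 cannot.

species 2 excludes species 1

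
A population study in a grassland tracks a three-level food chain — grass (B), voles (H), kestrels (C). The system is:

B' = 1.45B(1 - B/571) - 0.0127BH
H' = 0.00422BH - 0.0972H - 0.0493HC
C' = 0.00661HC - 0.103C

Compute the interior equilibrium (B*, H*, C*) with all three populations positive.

B* ≈ 493, H* ≈ 15.6, C* ≈ 40.2

From dC/dt = 0: 0.00661H* = 0.103, so H* = 15.6.
From dB/dt = 0: 1.45(1 - B*/571) = 0.0127·15.6, giving B* = 571·(1 - 0.136) = 493.
From dH/dt = 0: 0.00422·493 - 0.0972 = 0.0493C*, so C* = 1.98/0.0493 = 40.2.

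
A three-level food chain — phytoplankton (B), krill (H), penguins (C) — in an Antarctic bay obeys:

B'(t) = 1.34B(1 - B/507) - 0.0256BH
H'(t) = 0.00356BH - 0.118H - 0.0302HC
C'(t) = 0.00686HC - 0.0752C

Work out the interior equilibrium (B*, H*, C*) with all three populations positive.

From dC/dt = 0: 0.00686H* = 0.0752, so H* = 11.
From dB/dt = 0: 1.34(1 - B*/507) = 0.0256·11, giving B* = 507·(1 - 0.209) = 401.
From dH/dt = 0: 0.00356·401 - 0.118 = 0.0302C*, so C* = 1.31/0.0302 = 43.3.

B* ≈ 401, H* ≈ 11, C* ≈ 43.3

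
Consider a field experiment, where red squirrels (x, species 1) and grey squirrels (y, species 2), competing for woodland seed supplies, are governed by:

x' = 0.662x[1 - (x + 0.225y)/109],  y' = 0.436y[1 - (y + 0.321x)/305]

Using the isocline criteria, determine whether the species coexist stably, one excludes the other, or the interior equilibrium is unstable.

stable coexistence

Compare the nullcline intercepts: K1/α12 = 109/0.225 = 484 > K2 = 305; K2/α21 = 305/0.321 = 950 > K1 = 109.
Since both inequalities hold, each species can invade when rare, so the interior equilibrium is stable.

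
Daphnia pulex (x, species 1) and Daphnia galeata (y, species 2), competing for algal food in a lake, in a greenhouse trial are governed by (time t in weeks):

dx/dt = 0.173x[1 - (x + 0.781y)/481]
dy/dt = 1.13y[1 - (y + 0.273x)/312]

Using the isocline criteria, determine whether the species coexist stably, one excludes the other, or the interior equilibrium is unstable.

stable coexistence

Compare the nullcline intercepts: K1/α12 = 481/0.781 = 616 > K2 = 312; K2/α21 = 312/0.273 = 1140 > K1 = 481.
Since both inequalities hold, each species can invade when rare, so the interior equilibrium is stable.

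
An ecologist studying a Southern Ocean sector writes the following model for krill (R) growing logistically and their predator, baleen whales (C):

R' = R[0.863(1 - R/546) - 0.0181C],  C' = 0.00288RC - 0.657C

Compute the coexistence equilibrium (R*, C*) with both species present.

From dC/dt = 0 with C > 0: 0.00288R* = 0.657, so R* = 228.
Substitute into dR/dt = 0: 0.863(1 - 228/546) = 0.0181C*.
The bracket is 0.582, giving C* = 0.502/0.0181 = 27.8.

R* ≈ 228, C* ≈ 27.8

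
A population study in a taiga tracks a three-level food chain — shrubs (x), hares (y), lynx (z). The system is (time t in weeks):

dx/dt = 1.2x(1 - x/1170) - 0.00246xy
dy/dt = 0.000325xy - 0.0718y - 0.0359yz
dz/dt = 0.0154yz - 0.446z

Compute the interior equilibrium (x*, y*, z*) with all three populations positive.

x* ≈ 1100, y* ≈ 29, z* ≈ 7.96

From dz/dt = 0: 0.0154y* = 0.446, so y* = 29.
From dx/dt = 0: 1.2(1 - x*/1170) = 0.00246·29, giving x* = 1170·(1 - 0.0594) = 1100.
From dy/dt = 0: 0.000325·1100 - 0.0718 = 0.0359z*, so z* = 0.286/0.0359 = 7.96.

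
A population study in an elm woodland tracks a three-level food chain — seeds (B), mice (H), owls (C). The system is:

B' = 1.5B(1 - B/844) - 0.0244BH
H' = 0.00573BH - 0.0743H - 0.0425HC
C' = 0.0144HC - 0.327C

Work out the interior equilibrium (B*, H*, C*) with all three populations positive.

From dC/dt = 0: 0.0144H* = 0.327, so H* = 22.7.
From dB/dt = 0: 1.5(1 - B*/844) = 0.0244·22.7, giving B* = 844·(1 - 0.369) = 532.
From dH/dt = 0: 0.00573·532 - 0.0743 = 0.0425C*, so C* = 2.98/0.0425 = 70.

B* ≈ 532, H* ≈ 22.7, C* ≈ 70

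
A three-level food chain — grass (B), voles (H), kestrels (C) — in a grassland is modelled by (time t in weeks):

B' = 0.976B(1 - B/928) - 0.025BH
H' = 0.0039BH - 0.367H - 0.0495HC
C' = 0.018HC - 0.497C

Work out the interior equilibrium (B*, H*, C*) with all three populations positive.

From dC/dt = 0: 0.018H* = 0.497, so H* = 27.6.
From dB/dt = 0: 0.976(1 - B*/928) = 0.025·27.6, giving B* = 928·(1 - 0.707) = 272.
From dH/dt = 0: 0.0039·272 - 0.367 = 0.0495C*, so C* = 0.693/0.0495 = 14.

B* ≈ 272, H* ≈ 27.6, C* ≈ 14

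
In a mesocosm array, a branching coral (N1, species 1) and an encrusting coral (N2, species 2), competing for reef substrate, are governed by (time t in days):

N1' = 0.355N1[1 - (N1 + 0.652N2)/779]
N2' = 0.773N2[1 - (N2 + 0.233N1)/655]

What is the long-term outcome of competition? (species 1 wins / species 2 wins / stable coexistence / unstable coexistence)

Compare the nullcline intercepts: K1/α12 = 779/0.652 = 1190 > K2 = 655; K2/α21 = 655/0.233 = 2810 > K1 = 779.
Since both inequalities hold, each species can invade when rare, so the interior equilibrium is stable.

stable coexistence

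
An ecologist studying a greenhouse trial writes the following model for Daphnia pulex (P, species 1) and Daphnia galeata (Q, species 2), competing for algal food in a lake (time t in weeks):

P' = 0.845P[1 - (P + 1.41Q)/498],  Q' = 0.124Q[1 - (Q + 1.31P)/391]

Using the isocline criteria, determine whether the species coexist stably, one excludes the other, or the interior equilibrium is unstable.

Compare the nullcline intercepts: K1/α12 = 498/1.41 = 353 < K2 = 391; K2/α21 = 391/1.31 = 298 < K1 = 498.
Since both are reversed, neither can invade when rare; the interior point is a saddle.

unstable coexistence (outcome depends on initial conditions)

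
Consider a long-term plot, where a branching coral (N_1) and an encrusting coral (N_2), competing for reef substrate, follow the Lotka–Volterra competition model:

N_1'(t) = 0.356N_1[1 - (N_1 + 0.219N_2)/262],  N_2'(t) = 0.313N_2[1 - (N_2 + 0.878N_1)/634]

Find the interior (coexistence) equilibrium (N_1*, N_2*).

Setting both brackets to zero gives the nullclines N_1 + 0.219N_2 = 262 and 0.878N_1 + N_2 = 634.
Substituting N_2 = 634 - 0.878N_1 into the first: N_1(1 - 0.219·0.878) = 262 - 0.219·634.
So N_1* = 123/0.808 = 152, and then N_2* = 634 - 0.878·152 = 500.

N_1* ≈ 152, N_2* ≈ 500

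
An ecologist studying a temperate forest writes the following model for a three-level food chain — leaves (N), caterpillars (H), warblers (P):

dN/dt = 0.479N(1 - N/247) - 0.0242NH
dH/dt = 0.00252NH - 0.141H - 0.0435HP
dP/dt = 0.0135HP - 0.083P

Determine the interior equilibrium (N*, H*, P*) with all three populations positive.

From dP/dt = 0: 0.0135H* = 0.083, so H* = 6.15.
From dN/dt = 0: 0.479(1 - N*/247) = 0.0242·6.15, giving N* = 247·(1 - 0.311) = 170.
From dH/dt = 0: 0.00252·170 - 0.141 = 0.0435P*, so P* = 0.288/0.0435 = 6.62.

N* ≈ 170, H* ≈ 6.15, P* ≈ 6.62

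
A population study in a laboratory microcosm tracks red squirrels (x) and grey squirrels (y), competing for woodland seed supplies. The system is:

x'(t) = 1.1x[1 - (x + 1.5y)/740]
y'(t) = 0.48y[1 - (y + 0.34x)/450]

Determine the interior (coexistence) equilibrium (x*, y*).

Setting both brackets to zero gives the nullclines x + 1.5y = 740 and 0.34x + y = 450.
Substituting y = 450 - 0.34x into the first: x(1 - 1.5·0.34) = 740 - 1.5·450.
So x* = 65/0.49 = 133, and then y* = 450 - 0.34·133 = 405.

x* ≈ 133, y* ≈ 405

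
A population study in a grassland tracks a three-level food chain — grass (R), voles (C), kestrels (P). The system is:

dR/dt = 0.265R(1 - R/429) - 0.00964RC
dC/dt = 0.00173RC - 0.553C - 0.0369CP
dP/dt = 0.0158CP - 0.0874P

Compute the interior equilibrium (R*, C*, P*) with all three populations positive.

R* ≈ 343, C* ≈ 5.53, P* ≈ 1.08

From dP/dt = 0: 0.0158C* = 0.0874, so C* = 5.53.
From dR/dt = 0: 0.265(1 - R*/429) = 0.00964·5.53, giving R* = 429·(1 - 0.201) = 343.
From dC/dt = 0: 0.00173·343 - 0.553 = 0.0369P*, so P* = 0.0398/0.0369 = 1.08.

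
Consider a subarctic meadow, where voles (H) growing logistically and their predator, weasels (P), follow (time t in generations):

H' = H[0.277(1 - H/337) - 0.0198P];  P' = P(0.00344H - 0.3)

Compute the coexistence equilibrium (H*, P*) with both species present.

From dP/dt = 0 with P > 0: 0.00344H* = 0.3, so H* = 87.2.
Substitute into dH/dt = 0: 0.277(1 - 87.2/337) = 0.0198P*.
The bracket is 0.741, giving P* = 0.205/0.0198 = 10.4.

H* ≈ 87.2, P* ≈ 10.4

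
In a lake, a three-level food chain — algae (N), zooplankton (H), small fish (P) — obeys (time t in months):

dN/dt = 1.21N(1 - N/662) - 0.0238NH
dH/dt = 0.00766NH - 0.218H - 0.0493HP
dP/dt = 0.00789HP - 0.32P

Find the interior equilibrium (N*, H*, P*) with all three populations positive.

N* ≈ 134, H* ≈ 40.6, P* ≈ 16.4

From dP/dt = 0: 0.00789H* = 0.32, so H* = 40.6.
From dN/dt = 0: 1.21(1 - N*/662) = 0.0238·40.6, giving N* = 662·(1 - 0.798) = 134.
From dH/dt = 0: 0.00766·134 - 0.218 = 0.0493P*, so P* = 0.808/0.0493 = 16.4.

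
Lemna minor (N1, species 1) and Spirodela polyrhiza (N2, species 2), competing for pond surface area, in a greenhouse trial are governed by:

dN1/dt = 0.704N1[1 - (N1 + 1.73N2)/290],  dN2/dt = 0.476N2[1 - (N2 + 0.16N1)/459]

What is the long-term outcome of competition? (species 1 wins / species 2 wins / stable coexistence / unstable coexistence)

Compare the nullcline intercepts: K1/α12 = 290/1.73 = 168 < K2 = 459; K2/α21 = 459/0.16 = 2870 > K1 = 290.
Since the inequalities point opposite ways, species 2 can invade but species 1 cannot.

species 2 excludes species 1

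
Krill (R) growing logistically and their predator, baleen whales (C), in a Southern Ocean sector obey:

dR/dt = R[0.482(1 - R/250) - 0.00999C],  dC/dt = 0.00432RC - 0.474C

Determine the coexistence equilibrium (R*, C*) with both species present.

From dC/dt = 0 with C > 0: 0.00432R* = 0.474, so R* = 110.
Substitute into dR/dt = 0: 0.482(1 - 110/250) = 0.00999C*.
The bracket is 0.561, giving C* = 0.27/0.00999 = 27.1.

R* ≈ 110, C* ≈ 27.1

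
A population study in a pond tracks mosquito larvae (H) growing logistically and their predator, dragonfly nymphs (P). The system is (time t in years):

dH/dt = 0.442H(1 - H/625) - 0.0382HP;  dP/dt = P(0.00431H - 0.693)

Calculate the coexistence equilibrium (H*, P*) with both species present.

From dP/dt = 0 with P > 0: 0.00431H* = 0.693, so H* = 161.
Substitute into dH/dt = 0: 0.442(1 - 161/625) = 0.0382P*.
The bracket is 0.743, giving P* = 0.328/0.0382 = 8.59.

H* ≈ 161, P* ≈ 8.59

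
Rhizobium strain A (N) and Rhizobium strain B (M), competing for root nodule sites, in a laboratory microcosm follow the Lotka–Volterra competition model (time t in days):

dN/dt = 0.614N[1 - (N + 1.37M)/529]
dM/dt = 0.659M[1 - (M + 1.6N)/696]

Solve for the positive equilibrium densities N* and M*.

N* ≈ 356, M* ≈ 126

Setting both brackets to zero gives the nullclines N + 1.37M = 529 and 1.6N + M = 696.
Substituting M = 696 - 1.6N into the first: N(1 - 1.37·1.6) = 529 - 1.37·696.
So N* = -425/-1.19 = 356, and then M* = 696 - 1.6·356 = 126.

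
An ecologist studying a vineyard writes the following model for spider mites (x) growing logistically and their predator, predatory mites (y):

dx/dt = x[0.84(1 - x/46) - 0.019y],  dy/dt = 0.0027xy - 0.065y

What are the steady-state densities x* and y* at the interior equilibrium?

From dy/dt = 0 with y > 0: 0.0027x* = 0.065, so x* = 24.1.
Substitute into dx/dt = 0: 0.84(1 - 24.1/46) = 0.019y*.
The bracket is 0.477, giving y* = 0.4/0.019 = 21.1.

x* ≈ 24.1, y* ≈ 21.1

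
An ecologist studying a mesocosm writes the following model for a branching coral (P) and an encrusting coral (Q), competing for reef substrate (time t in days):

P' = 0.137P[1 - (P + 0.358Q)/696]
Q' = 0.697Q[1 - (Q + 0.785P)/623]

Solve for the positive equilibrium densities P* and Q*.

P* ≈ 658, Q* ≈ 107

Setting both brackets to zero gives the nullclines P + 0.358Q = 696 and 0.785P + Q = 623.
Substituting Q = 623 - 0.785P into the first: P(1 - 0.358·0.785) = 696 - 0.358·623.
So P* = 473/0.719 = 658, and then Q* = 623 - 0.785·658 = 107.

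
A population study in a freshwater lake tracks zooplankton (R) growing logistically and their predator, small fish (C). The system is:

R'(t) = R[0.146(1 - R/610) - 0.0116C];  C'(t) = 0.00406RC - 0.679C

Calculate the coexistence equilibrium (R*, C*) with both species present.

From dC/dt = 0 with C > 0: 0.00406R* = 0.679, so R* = 167.
Substitute into dR/dt = 0: 0.146(1 - 167/610) = 0.0116C*.
The bracket is 0.726, giving C* = 0.106/0.0116 = 9.14.

R* ≈ 167, C* ≈ 9.14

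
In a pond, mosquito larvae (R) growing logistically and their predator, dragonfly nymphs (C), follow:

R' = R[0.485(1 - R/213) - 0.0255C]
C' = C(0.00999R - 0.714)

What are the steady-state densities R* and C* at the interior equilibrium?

R* ≈ 71.5, C* ≈ 12.6

From dC/dt = 0 with C > 0: 0.00999R* = 0.714, so R* = 71.5.
Substitute into dR/dt = 0: 0.485(1 - 71.5/213) = 0.0255C*.
The bracket is 0.664, giving C* = 0.322/0.0255 = 12.6.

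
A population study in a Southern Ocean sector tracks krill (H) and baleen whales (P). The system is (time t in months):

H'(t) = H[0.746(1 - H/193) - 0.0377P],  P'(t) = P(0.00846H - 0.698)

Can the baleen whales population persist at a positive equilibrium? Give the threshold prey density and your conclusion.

The predator equation gives dP/dt > 0 only when H > 0.698/0.00846 = 82.5.
Without the predator, H → K = 193. Since 193 > 82.5, the predator can invade and persist.

Threshold H = 82.5; K > 82.5, so yes, the predator persists.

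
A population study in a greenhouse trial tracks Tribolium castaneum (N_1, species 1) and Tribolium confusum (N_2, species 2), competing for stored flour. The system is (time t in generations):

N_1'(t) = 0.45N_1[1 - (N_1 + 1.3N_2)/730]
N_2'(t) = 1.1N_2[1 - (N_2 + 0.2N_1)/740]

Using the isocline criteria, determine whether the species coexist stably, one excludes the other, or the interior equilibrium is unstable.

Compare the nullcline intercepts: K1/α12 = 730/1.3 = 562 < K2 = 740; K2/α21 = 740/0.2 = 3700 > K1 = 730.
Since the inequalities point opposite ways, species 2 can invade but species 1 cannot.

species 2 excludes species 1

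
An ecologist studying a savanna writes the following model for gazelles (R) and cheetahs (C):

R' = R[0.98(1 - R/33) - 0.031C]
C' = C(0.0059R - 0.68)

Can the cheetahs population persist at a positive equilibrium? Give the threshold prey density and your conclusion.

Threshold R = 115; K < 115, so no, the predator goes extinct.

The predator equation gives dC/dt > 0 only when R > 0.68/0.0059 = 115.
Without the predator, R → K = 33. Since 33 < 115, the predator cannot invade.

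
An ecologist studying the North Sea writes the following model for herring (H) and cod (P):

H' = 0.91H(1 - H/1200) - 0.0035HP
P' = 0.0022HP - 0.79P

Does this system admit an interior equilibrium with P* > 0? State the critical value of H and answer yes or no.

Threshold H = 359; K > 359, so yes, the predator persists.

The predator equation gives dP/dt > 0 only when H > 0.79/0.0022 = 359.
Without the predator, H → K = 1200. Since 1200 > 359, the predator can invade and persist.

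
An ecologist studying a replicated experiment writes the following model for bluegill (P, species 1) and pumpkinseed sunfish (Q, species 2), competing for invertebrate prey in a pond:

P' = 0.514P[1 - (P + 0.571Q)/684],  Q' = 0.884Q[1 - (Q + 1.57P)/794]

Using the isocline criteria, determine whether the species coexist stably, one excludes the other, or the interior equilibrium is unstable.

Compare the nullcline intercepts: K1/α12 = 684/0.571 = 1200 > K2 = 794; K2/α21 = 794/1.57 = 506 < K1 = 684.
Since the inequalities point opposite ways, species 1 can invade but species 2 cannot.

species 1 excludes species 2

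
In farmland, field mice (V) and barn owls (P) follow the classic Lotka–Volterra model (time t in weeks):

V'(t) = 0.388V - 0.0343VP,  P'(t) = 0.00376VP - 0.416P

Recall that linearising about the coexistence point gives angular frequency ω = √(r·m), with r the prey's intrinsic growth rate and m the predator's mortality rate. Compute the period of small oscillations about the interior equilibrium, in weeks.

T ≈ 15.6 weeks

Here r = 0.388 and m = 0.416, so r·m = 0.161.
ω = √0.161 = 0.402 per week, hence T = 2π/ω ≈ 15.6 weeks.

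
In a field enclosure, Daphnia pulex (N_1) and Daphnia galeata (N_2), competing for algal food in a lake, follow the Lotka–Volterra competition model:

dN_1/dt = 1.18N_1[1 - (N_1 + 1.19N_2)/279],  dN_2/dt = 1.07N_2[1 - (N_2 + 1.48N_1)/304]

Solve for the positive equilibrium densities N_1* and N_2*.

Setting both brackets to zero gives the nullclines N_1 + 1.19N_2 = 279 and 1.48N_1 + N_2 = 304.
Substituting N_2 = 304 - 1.48N_1 into the first: N_1(1 - 1.19·1.48) = 279 - 1.19·304.
So N_1* = -82.8/-0.761 = 109, and then N_2* = 304 - 1.48·109 = 143.

N_1* ≈ 109, N_2* ≈ 143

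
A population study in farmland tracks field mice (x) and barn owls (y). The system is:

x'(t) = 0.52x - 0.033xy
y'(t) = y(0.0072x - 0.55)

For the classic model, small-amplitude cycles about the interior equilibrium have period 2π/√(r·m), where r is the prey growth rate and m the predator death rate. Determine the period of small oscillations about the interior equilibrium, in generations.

T ≈ 11.7 generations

Here r = 0.52 and m = 0.55, so r·m = 0.286.
ω = √0.286 = 0.535 per generation, hence T = 2π/ω ≈ 11.7 generations.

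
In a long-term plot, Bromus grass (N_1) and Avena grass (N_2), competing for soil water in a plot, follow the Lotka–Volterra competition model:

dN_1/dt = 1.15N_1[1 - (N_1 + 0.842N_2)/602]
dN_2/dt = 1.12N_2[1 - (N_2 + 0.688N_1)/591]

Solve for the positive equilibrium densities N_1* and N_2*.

N_1* ≈ 248, N_2* ≈ 420

Setting both brackets to zero gives the nullclines N_1 + 0.842N_2 = 602 and 0.688N_1 + N_2 = 591.
Substituting N_2 = 591 - 0.688N_1 into the first: N_1(1 - 0.842·0.688) = 602 - 0.842·591.
So N_1* = 104/0.421 = 248, and then N_2* = 591 - 0.688·248 = 420.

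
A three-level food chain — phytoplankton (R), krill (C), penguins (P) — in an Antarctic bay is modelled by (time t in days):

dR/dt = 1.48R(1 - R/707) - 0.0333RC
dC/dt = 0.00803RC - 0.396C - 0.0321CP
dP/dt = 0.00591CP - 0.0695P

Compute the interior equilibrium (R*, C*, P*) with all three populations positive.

R* ≈ 520, C* ≈ 11.8, P* ≈ 118

From dP/dt = 0: 0.00591C* = 0.0695, so C* = 11.8.
From dR/dt = 0: 1.48(1 - R*/707) = 0.0333·11.8, giving R* = 707·(1 - 0.265) = 520.
From dC/dt = 0: 0.00803·520 - 0.396 = 0.0321P*, so P* = 3.78/0.0321 = 118.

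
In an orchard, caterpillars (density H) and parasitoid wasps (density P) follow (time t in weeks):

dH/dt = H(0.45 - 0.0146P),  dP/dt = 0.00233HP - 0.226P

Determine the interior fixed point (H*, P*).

H* ≈ 97, P* ≈ 30.8

Set dP/dt = 0 with P > 0: 0.00233H - 0.226 = 0, so H* = 0.226/0.00233 = 97.
Set dH/dt = 0 with H > 0: 0.45 - 0.0146P = 0, so P* = 0.45/0.0146 = 30.8.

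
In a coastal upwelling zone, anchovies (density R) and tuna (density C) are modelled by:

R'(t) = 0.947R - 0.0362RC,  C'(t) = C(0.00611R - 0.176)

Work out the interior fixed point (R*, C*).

Set dC/dt = 0 with C > 0: 0.00611R - 0.176 = 0, so R* = 0.176/0.00611 = 28.8.
Set dR/dt = 0 with R > 0: 0.947 - 0.0362C = 0, so C* = 0.947/0.0362 = 26.2.

R* ≈ 28.8, C* ≈ 26.2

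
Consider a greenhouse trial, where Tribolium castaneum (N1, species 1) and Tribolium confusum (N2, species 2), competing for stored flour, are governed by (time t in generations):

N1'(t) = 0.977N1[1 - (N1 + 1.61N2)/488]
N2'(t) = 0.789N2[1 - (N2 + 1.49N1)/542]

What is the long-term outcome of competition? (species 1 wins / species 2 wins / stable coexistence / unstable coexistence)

unstable coexistence (outcome depends on initial conditions)

Compare the nullcline intercepts: K1/α12 = 488/1.61 = 303 < K2 = 542; K2/α21 = 542/1.49 = 364 < K1 = 488.
Since both are reversed, neither can invade when rare; the interior point is a saddle.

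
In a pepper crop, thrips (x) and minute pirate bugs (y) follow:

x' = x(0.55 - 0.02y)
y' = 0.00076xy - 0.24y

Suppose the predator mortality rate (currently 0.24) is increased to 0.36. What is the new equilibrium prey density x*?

At the interior fixed point, setting dy/dt = 0 with y > 0 fixes x* = (predator death rate)/(xy coefficient) — independent of the other coefficients.
With the change, x* = 0.36/0.00076 = 474; it rises from 316.

x* ≈ 474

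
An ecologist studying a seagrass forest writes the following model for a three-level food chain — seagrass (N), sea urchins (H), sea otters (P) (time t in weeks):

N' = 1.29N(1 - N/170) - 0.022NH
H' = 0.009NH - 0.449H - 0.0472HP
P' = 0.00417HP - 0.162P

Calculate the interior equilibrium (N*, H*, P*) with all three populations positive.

From dP/dt = 0: 0.00417H* = 0.162, so H* = 38.8.
From dN/dt = 0: 1.29(1 - N*/170) = 0.022·38.8, giving N* = 170·(1 - 0.663) = 57.4.
From dH/dt = 0: 0.009·57.4 - 0.449 = 0.0472P*, so P* = 0.0673/0.0472 = 1.43.

N* ≈ 57.4, H* ≈ 38.8, P* ≈ 1.43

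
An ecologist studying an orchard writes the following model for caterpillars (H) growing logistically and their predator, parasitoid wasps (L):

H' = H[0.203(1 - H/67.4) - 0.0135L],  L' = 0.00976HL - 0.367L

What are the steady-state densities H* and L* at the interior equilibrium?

H* ≈ 37.6, L* ≈ 6.65

From dL/dt = 0 with L > 0: 0.00976H* = 0.367, so H* = 37.6.
Substitute into dH/dt = 0: 0.203(1 - 37.6/67.4) = 0.0135L*.
The bracket is 0.442, giving L* = 0.0897/0.0135 = 6.65.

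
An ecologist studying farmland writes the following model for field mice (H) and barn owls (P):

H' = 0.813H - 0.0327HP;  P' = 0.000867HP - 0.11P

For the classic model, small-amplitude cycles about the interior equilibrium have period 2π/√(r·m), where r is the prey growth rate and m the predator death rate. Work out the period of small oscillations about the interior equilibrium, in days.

Here r = 0.813 and m = 0.11, so r·m = 0.0894.
ω = √0.0894 = 0.299 per day, hence T = 2π/ω ≈ 21 days.

T ≈ 21 days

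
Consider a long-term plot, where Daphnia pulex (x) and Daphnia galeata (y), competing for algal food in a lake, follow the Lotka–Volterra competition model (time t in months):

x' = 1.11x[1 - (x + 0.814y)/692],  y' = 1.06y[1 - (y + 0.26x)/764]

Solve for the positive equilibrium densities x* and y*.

Setting both brackets to zero gives the nullclines x + 0.814y = 692 and 0.26x + y = 764.
Substituting y = 764 - 0.26x into the first: x(1 - 0.814·0.26) = 692 - 0.814·764.
So x* = 70.1/0.788 = 88.9, and then y* = 764 - 0.26·88.9 = 741.

x* ≈ 88.9, y* ≈ 741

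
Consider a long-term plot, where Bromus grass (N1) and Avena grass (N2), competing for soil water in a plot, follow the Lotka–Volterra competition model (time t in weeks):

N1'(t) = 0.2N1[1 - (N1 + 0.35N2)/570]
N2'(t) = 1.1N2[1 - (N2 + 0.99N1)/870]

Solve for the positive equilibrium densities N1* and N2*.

N1* ≈ 406, N2* ≈ 468

Setting both brackets to zero gives the nullclines N1 + 0.35N2 = 570 and 0.99N1 + N2 = 870.
Substituting N2 = 870 - 0.99N1 into the first: N1(1 - 0.35·0.99) = 570 - 0.35·870.
So N1* = 266/0.653 = 406, and then N2* = 870 - 0.99·406 = 468.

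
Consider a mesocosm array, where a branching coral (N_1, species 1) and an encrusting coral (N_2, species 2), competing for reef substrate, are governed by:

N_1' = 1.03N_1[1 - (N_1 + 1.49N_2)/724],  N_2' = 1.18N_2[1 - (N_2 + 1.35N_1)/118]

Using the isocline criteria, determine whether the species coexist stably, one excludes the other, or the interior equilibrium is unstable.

Compare the nullcline intercepts: K1/α12 = 724/1.49 = 486 > K2 = 118; K2/α21 = 118/1.35 = 87.4 < K1 = 724.
Since the inequalities point opposite ways, species 1 can invade but species 2 cannot.

species 1 excludes species 2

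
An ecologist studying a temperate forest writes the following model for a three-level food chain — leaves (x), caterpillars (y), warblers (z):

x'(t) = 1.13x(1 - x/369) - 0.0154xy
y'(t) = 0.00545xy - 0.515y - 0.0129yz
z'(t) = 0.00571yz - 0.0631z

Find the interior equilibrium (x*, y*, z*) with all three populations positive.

From dz/dt = 0: 0.00571y* = 0.0631, so y* = 11.1.
From dx/dt = 0: 1.13(1 - x*/369) = 0.0154·11.1, giving x* = 369·(1 - 0.151) = 313.
From dy/dt = 0: 0.00545·313 - 0.515 = 0.0129z*, so z* = 1.19/0.0129 = 92.5.

x* ≈ 313, y* ≈ 11.1, z* ≈ 92.5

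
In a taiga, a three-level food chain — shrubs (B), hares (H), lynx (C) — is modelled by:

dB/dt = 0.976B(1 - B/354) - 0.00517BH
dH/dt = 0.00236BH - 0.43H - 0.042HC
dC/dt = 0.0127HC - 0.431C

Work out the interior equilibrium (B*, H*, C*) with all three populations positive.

From dC/dt = 0: 0.0127H* = 0.431, so H* = 33.9.
From dB/dt = 0: 0.976(1 - B*/354) = 0.00517·33.9, giving B* = 354·(1 - 0.18) = 290.
From dH/dt = 0: 0.00236·290 - 0.43 = 0.042C*, so C* = 0.255/0.042 = 6.08.

B* ≈ 290, H* ≈ 33.9, C* ≈ 6.08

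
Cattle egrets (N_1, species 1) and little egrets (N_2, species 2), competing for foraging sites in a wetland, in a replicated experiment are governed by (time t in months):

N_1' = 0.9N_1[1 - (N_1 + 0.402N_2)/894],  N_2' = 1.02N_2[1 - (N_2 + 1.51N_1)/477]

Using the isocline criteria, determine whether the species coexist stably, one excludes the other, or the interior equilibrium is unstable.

Compare the nullcline intercepts: K1/α12 = 894/0.402 = 2220 > K2 = 477; K2/α21 = 477/1.51 = 316 < K1 = 894.
Since the inequalities point opposite ways, species 1 can invade but species 2 cannot.

species 1 excludes species 2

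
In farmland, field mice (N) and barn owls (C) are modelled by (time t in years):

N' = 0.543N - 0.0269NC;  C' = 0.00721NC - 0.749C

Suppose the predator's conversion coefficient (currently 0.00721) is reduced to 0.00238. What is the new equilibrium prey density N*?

N* ≈ 315

At the interior fixed point, setting dC/dt = 0 with C > 0 fixes N* = (predator death rate)/(NC coefficient) — independent of the other coefficients.
With the change, N* = 0.749/0.00238 = 315; it rises from 104.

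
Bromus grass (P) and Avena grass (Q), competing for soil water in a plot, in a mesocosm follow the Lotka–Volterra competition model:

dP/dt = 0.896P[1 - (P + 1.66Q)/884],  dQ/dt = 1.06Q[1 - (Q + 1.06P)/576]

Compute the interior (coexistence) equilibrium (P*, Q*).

Setting both brackets to zero gives the nullclines P + 1.66Q = 884 and 1.06P + Q = 576.
Substituting Q = 576 - 1.06P into the first: P(1 - 1.66·1.06) = 884 - 1.66·576.
So P* = -72.2/-0.76 = 95, and then Q* = 576 - 1.06·95 = 475.

P* ≈ 95, Q* ≈ 475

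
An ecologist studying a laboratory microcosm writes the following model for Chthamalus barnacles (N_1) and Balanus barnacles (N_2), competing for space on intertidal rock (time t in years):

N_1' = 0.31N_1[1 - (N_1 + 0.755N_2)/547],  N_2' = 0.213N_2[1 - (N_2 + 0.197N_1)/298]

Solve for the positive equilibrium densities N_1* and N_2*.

N_1* ≈ 378, N_2* ≈ 223

Setting both brackets to zero gives the nullclines N_1 + 0.755N_2 = 547 and 0.197N_1 + N_2 = 298.
Substituting N_2 = 298 - 0.197N_1 into the first: N_1(1 - 0.755·0.197) = 547 - 0.755·298.
So N_1* = 322/0.851 = 378, and then N_2* = 298 - 0.197·378 = 223.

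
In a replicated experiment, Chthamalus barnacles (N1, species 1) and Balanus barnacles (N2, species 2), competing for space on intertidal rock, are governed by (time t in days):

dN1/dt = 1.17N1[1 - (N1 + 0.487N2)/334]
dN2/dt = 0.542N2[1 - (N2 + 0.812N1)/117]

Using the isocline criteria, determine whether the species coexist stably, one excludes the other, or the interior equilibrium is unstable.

species 1 excludes species 2

Compare the nullcline intercepts: K1/α12 = 334/0.487 = 686 > K2 = 117; K2/α21 = 117/0.812 = 144 < K1 = 334.
Since the inequalities point opposite ways, species 1 can invade but species 2 cannot.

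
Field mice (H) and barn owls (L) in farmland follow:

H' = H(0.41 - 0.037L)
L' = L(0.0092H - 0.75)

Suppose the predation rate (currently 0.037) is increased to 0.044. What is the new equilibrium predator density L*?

At the interior fixed point, setting dH/dt = 0 with H > 0 fixes L* = (prey growth rate)/(HL coefficient) — independent of the other coefficients.
With the change, L* = 0.41/0.044 = 9.32; it falls from 11.1.

L* ≈ 9.32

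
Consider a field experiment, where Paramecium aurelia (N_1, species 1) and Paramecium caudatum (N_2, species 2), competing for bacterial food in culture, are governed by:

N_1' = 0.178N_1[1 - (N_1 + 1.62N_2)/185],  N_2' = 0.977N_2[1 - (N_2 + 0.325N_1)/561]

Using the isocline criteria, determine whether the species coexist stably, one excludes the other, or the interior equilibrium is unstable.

Compare the nullcline intercepts: K1/α12 = 185/1.62 = 114 < K2 = 561; K2/α21 = 561/0.325 = 1730 > K1 = 185.
Since the inequalities point opposite ways, species 2 can invade but species 1 cannot.

species 2 excludes species 1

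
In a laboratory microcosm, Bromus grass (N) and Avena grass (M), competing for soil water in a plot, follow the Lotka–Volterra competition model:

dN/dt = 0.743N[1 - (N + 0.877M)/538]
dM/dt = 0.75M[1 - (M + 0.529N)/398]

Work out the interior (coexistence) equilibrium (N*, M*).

N* ≈ 352, M* ≈ 212

Setting both brackets to zero gives the nullclines N + 0.877M = 538 and 0.529N + M = 398.
Substituting M = 398 - 0.529N into the first: N(1 - 0.877·0.529) = 538 - 0.877·398.
So N* = 189/0.536 = 352, and then M* = 398 - 0.529·352 = 212.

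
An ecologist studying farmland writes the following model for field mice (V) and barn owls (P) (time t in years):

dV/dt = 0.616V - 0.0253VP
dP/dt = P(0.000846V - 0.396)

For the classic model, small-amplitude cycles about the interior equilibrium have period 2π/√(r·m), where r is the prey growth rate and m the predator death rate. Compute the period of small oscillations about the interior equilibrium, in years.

T ≈ 12.7 years

Here r = 0.616 and m = 0.396, so r·m = 0.244.
ω = √0.244 = 0.494 per year, hence T = 2π/ω ≈ 12.7 years.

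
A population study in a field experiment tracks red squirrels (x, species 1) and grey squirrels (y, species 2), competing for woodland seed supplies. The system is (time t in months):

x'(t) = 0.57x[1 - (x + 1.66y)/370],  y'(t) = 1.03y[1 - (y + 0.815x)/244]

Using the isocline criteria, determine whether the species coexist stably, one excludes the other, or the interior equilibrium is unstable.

Compare the nullcline intercepts: K1/α12 = 370/1.66 = 223 < K2 = 244; K2/α21 = 244/0.815 = 299 < K1 = 370.
Since both are reversed, neither can invade when rare; the interior point is a saddle.

unstable coexistence (outcome depends on initial conditions)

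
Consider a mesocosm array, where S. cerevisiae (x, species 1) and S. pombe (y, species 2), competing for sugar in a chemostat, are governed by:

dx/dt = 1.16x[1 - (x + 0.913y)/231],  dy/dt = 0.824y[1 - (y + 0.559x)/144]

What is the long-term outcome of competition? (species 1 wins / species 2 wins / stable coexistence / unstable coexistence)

Compare the nullcline intercepts: K1/α12 = 231/0.913 = 253 > K2 = 144; K2/α21 = 144/0.559 = 258 > K1 = 231.
Since both inequalities hold, each species can invade when rare, so the interior equilibrium is stable.

stable coexistence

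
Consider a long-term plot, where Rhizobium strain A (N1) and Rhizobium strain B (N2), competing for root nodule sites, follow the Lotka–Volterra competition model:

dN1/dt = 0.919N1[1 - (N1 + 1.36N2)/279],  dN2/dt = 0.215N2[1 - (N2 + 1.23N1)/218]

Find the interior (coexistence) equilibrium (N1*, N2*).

Setting both brackets to zero gives the nullclines N1 + 1.36N2 = 279 and 1.23N1 + N2 = 218.
Substituting N2 = 218 - 1.23N1 into the first: N1(1 - 1.36·1.23) = 279 - 1.36·218.
So N1* = -17.5/-0.673 = 26, and then N2* = 218 - 1.23·26 = 186.

N1* ≈ 26, N2* ≈ 186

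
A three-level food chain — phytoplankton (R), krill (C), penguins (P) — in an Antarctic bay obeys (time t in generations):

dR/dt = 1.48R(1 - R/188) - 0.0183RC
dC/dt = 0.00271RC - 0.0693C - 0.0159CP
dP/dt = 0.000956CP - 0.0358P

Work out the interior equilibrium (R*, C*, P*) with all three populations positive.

R* ≈ 101, C* ≈ 37.4, P* ≈ 12.8

From dP/dt = 0: 0.000956C* = 0.0358, so C* = 37.4.
From dR/dt = 0: 1.48(1 - R*/188) = 0.0183·37.4, giving R* = 188·(1 - 0.463) = 101.
From dC/dt = 0: 0.00271·101 - 0.0693 = 0.0159P*, so P* = 0.204/0.0159 = 12.8.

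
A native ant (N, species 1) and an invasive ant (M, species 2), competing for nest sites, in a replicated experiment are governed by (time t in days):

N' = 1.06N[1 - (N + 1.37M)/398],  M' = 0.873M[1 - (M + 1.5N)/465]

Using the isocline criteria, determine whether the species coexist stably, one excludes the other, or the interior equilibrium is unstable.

Compare the nullcline intercepts: K1/α12 = 398/1.37 = 291 < K2 = 465; K2/α21 = 465/1.5 = 310 < K1 = 398.
Since both are reversed, neither can invade when rare; the interior point is a saddle.

unstable coexistence (outcome depends on initial conditions)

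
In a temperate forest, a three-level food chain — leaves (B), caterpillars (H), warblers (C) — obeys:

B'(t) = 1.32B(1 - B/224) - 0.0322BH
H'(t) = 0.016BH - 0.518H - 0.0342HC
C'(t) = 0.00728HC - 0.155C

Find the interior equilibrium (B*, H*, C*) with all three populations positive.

From dC/dt = 0: 0.00728H* = 0.155, so H* = 21.3.
From dB/dt = 0: 1.32(1 - B*/224) = 0.0322·21.3, giving B* = 224·(1 - 0.519) = 108.
From dH/dt = 0: 0.016·108 - 0.518 = 0.0342C*, so C* = 1.2/0.0342 = 35.2.

B* ≈ 108, H* ≈ 21.3, C* ≈ 35.2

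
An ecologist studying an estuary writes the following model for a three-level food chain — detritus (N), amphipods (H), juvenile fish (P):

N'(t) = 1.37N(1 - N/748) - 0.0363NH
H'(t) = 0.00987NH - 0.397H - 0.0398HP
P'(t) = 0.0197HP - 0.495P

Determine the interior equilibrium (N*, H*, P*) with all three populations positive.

N* ≈ 250, H* ≈ 25.1, P* ≈ 52

From dP/dt = 0: 0.0197H* = 0.495, so H* = 25.1.
From dN/dt = 0: 1.37(1 - N*/748) = 0.0363·25.1, giving N* = 748·(1 - 0.666) = 250.
From dH/dt = 0: 0.00987·250 - 0.397 = 0.0398P*, so P* = 2.07/0.0398 = 52.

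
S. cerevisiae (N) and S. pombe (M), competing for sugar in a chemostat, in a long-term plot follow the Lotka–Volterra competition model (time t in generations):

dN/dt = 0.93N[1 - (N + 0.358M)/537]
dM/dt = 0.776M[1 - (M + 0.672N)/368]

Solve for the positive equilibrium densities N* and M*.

N* ≈ 534, M* ≈ 9.4

Setting both brackets to zero gives the nullclines N + 0.358M = 537 and 0.672N + M = 368.
Substituting M = 368 - 0.672N into the first: N(1 - 0.358·0.672) = 537 - 0.358·368.
So N* = 405/0.759 = 534, and then M* = 368 - 0.672·534 = 9.4.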